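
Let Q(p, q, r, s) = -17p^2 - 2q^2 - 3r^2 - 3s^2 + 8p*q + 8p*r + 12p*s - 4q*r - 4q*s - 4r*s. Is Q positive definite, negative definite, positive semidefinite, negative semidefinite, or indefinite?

negative definite

The symmetric matrix of Q is A = [[-17, 4, 4, 6], [4, -2, -2, -2], [4, -2, -3, -2], [6, -2, -2, -3]].
Leading principal minors: Δ_1 = -17, Δ_2 = 18, Δ_3 = -18, Δ_4 = 10.
The signs alternate starting with Δ_1 < 0, so by Sylvester's criterion Q is negative definite.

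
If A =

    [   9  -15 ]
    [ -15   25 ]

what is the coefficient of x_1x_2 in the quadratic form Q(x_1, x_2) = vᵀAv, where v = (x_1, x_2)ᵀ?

The coefficient of x_1x_2 is A[1,2] + A[2,1] = 2·(-15) = -30.

-30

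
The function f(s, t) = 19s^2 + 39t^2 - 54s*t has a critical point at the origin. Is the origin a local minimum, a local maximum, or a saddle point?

The Hessian at the origin is H = [[38, -54], [-54, 78]].
det H = 38·78 − (-54)² = 48 > 0 and H[1,1] = 38 > 0, so H is positive definite.
Therefore the origin is a local minimum.

local minimum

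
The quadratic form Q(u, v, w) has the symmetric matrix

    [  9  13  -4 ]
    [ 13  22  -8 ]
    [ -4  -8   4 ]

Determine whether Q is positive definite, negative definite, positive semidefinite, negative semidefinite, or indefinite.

positive definite

Leading principal minors: Δ_1 = 9, Δ_2 = 29, Δ_3 = 20.
All leading principal minors are positive, so by Sylvester's criterion Q is positive definite.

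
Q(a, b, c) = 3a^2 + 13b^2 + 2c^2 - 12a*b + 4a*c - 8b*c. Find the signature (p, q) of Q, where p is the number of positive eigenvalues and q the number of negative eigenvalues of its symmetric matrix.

The symmetric matrix is A = [[3, -6, 2], [-6, 13, -4], [2, -4, 2]].
Applying the same elementary operations to the rows and columns of A produces a congruent diagonal matrix with entries 3, 1, 2/3.
That gives 3 positive pivots.

(3, 0)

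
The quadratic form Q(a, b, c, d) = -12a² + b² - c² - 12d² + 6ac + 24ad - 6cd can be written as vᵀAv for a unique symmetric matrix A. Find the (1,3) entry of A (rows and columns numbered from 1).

The coefficient of a·c in Q is 6. For a symmetric A this equals A[1,3] + A[3,1] = 2·A[1,3].
So A[1,3] = 6/2 = 3.

3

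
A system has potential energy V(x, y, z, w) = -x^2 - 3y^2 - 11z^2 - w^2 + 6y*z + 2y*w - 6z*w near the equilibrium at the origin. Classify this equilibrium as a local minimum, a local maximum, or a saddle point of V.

The Hessian at the origin is H = [[-2, 0, 0, 0], [0, -6, 6, 2], [0, 6, -22, -6], [0, 2, -6, -2]].
Row-reducing H symmetrically gives the diagonal entries -2, -6, -16, -1/3.
Counting signs: 4 negative.
H is negative definite, so the origin is a strict local maximum.

local maximum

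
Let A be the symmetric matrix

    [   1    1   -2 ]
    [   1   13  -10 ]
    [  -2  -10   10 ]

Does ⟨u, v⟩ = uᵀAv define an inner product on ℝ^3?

Leading principal minors: Δ_1 = 1, Δ_2 = 12, Δ_3 = 8.
All leading principal minors are positive, so by Sylvester's criterion Q is positive definite.
⟨·,·⟩ is an inner product exactly when A is positive definite.

yes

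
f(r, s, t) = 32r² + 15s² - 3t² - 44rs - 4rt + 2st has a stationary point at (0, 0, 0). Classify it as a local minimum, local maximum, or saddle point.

The Hessian at the origin is H = [[64, -44, -4], [-44, 30, 2], [-4, 2, -6]].
Row-reducing H symmetrically gives the diagonal entries 64, -1/4, -4.
That gives 1 positive, 2 negative pivots.
H is indefinite, so the origin is a saddle point.

saddle point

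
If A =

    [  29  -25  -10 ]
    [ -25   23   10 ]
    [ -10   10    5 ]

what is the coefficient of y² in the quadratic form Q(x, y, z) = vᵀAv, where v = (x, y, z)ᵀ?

23

The coefficient of y² is the diagonal entry A[2,2] = 23.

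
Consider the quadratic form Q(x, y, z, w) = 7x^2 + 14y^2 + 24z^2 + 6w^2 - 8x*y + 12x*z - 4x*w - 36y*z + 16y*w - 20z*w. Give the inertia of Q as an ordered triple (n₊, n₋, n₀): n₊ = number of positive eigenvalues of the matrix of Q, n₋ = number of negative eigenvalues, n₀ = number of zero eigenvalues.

Write A = [[7, -4, 6, -2], [-4, 14, -18, 8], [6, -18, 24, -10], [-2, 8, -10, 6]].
Congruent diagonalization of A (simultaneous row and column reduction) yields pivots 7, 82/7, 30/41, 4/3.
Counting signs: 4 positive.

(4, 0, 0)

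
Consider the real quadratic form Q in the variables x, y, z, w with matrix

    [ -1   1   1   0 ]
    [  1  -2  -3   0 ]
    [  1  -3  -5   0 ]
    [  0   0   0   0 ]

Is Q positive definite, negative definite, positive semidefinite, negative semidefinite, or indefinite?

negative semidefinite

Symmetric row and column elimination reduces A to a congruent diagonal form with pivots -1, -1, 0, 0.
That gives 2 negative, 2 zero pivots.
Hence Q is negative semidefinite.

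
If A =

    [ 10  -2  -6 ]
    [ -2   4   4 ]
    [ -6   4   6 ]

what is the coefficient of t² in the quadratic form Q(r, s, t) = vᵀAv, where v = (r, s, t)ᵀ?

6

The coefficient of t² is the diagonal entry A[3,3] = 6.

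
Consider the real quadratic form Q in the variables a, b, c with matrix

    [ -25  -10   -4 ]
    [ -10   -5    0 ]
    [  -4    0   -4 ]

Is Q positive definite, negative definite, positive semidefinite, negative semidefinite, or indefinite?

Leading principal minors: Δ_1 = -25, Δ_2 = 25, Δ_3 = -20.
The signs alternate starting with Δ_1 < 0, so by Sylvester's criterion Q is negative definite.

negative definite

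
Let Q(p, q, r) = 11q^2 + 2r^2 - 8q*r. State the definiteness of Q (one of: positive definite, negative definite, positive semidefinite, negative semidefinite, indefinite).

positive semidefinite

Write A = [[0, 0, 0], [0, 11, -4], [0, -4, 2]].
Row-reducing A symmetrically gives the diagonal entries 0, 11, 6/11.
That gives 2 positive, 1 zero pivots.
Hence Q is positive semidefinite.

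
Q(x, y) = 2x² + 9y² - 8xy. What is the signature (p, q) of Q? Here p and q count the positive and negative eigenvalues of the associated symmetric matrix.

The symmetric matrix is A = [[2, -4], [-4, 9]].
Congruent diagonalization of A (simultaneous row and column reduction) yields pivots 2, 1.
So there are 2 positive pivots.

(2, 0)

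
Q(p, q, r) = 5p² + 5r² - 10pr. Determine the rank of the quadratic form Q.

The associated matrix is A = [[5, 0, -5], [0, 0, 0], [-5, 0, 5]].
Applying the same elementary operations to the rows and columns of A produces a congruent diagonal matrix with entries 5, 0, 0.
Counting signs: 1 positive, 2 zero.
The rank is the number of nonzero pivots: 1.

1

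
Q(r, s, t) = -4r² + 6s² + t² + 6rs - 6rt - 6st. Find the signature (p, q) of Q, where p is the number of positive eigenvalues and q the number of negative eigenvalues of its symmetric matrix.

(1, 2)

The symmetric matrix is A = [[-4, 3, -3], [3, 6, -3], [-3, -3, 1]].
Row-reducing A symmetrically gives the diagonal entries -4, 33/4, -1/11.
That gives 1 positive, 2 negative pivots.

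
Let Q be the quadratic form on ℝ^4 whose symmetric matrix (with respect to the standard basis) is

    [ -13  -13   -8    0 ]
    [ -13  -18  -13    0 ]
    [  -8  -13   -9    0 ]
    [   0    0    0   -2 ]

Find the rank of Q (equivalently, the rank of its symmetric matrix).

Row-reducing A symmetrically gives the diagonal entries -13, -5, 12/13, -2.
So there are 1 positive, 3 negative pivots.
The rank is the number of nonzero pivots: 4.

4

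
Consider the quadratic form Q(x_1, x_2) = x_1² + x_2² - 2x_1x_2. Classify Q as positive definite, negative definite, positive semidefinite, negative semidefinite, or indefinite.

Write A = [[1, -1], [-1, 1]].
Applying the same elementary operations to the rows and columns of A produces a congruent diagonal matrix with entries 1, 0.
Counting signs: 1 positive, 1 zero.
Hence Q is positive semidefinite.

positive semidefinite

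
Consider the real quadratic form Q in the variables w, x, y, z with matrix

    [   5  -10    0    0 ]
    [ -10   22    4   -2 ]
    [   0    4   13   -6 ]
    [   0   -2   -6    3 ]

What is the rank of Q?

4

Symmetric row and column elimination reduces A to a congruent diagonal form with pivots 5, 2, 5, 1/5.
That gives 4 positive pivots.
The rank is the number of nonzero pivots: 4.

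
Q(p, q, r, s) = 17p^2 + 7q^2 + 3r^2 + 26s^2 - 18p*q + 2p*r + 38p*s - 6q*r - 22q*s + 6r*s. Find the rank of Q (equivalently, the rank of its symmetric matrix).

Write A = [[17, -9, 1, 19], [-9, 7, -3, -11], [1, -3, 3, 3], [19, -11, 3, 26]].
Symmetric row and column elimination reduces A to a congruent diagonal form with pivots 17, 38/17, 4/19, 1.
So there are 4 positive pivots.
The rank is the number of nonzero pivots: 4.

4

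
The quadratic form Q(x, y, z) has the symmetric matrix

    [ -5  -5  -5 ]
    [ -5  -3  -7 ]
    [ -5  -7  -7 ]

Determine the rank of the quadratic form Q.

An LDLᵀ factorisation of A has diagonal entries -5, 2, -4.
Counting signs: 1 positive, 2 negative.
The rank is the number of nonzero pivots: 3.

3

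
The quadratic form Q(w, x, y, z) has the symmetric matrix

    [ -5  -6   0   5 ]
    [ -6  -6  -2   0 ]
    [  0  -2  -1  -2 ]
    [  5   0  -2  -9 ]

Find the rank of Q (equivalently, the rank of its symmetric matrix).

Congruent diagonalization of A (simultaneous row and column reduction) yields pivots -5, 6/5, -13/3, -10/13.
So there are 1 positive, 3 negative pivots.
The rank is the number of nonzero pivots: 4.

4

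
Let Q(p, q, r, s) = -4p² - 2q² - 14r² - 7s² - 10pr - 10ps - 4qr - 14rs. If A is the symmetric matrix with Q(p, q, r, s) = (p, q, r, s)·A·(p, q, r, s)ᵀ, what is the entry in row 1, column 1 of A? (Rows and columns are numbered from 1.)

-4

The coefficient of p² in Q is -4, and that is exactly A[1,1].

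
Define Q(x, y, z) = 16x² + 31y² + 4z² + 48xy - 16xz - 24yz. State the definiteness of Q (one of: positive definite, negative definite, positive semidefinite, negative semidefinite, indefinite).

indefinite

The associated matrix is A = [[16, 24, -8], [24, 31, -12], [-8, -12, 4]].
Symmetric row and column elimination reduces A to a congruent diagonal form with pivots 16, -5, 0.
Counting signs: 1 positive, 1 negative, 1 zero.
Hence Q is indefinite.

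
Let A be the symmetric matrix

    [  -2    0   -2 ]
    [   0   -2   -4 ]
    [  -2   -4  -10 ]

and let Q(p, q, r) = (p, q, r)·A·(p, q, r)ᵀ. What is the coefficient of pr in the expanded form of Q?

-4

The coefficient of pr is A[1,3] + A[3,1] = 2·(-2) = -4.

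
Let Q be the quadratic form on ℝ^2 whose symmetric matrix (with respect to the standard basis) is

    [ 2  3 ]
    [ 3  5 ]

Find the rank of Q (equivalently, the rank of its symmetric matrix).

Applying the same elementary operations to the rows and columns of A produces a congruent diagonal matrix with entries 2, 1/2.
So there are 2 positive pivots.
The rank is the number of nonzero pivots: 2.

2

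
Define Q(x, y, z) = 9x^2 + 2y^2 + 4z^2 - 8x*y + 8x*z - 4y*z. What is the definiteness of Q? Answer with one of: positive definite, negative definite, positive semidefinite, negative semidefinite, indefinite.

Write A = [[9, -4, 4], [-4, 2, -2], [4, -2, 4]].
Symmetric row and column elimination reduces A to a congruent diagonal form with pivots 9, 2/9, 2.
That gives 3 positive pivots.
Hence Q is positive definite.

positive definite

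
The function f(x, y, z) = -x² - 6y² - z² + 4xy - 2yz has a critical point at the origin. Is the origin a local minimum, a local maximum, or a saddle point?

local maximum

The Hessian at the origin is H = [[-2, 4, 0], [4, -12, -2], [0, -2, -2]].
Row-reducing H symmetrically gives the diagonal entries -2, -4, -1.
Counting signs: 3 negative.
H is negative definite, so the origin is a strict local maximum.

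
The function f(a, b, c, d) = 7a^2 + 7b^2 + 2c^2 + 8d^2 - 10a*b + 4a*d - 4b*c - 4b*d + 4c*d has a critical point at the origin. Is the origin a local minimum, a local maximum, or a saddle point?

The Hessian at the origin is H = [[14, -10, 0, 4], [-10, 14, -4, -4], [0, -4, 4, 4], [4, -4, 4, 16]].
Applying the same elementary operations to the rows and columns of H produces a congruent diagonal matrix with entries 14, 48/7, 5/3, 8.
So there are 4 positive pivots.
H is positive definite, so the origin is a strict local minimum.

local minimum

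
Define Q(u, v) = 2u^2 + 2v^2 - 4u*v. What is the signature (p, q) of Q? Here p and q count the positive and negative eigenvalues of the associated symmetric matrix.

(1, 0)

The associated matrix is A = [[2, -2], [-2, 2]].
Row-reducing A symmetrically gives the diagonal entries 2, 0.
So there are 1 positive, 1 zero pivots.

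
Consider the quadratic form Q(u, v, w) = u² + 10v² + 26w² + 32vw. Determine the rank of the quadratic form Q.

3

The symmetric matrix is A = [[1, 0, 0], [0, 10, 16], [0, 16, 26]].
An LDLᵀ factorisation of A has diagonal entries 1, 10, 2/5.
Counting signs: 3 positive.
The rank is the number of nonzero pivots: 3.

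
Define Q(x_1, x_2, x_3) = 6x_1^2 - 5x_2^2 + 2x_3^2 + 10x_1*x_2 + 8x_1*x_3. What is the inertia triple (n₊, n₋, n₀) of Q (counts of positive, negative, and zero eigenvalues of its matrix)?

(2, 1, 0)

The symmetric matrix is A = [[6, 5, 4], [5, -5, 0], [4, 0, 2]].
Congruent diagonalization of A (simultaneous row and column reduction) yields pivots 6, -55/6, 6/11.
Counting signs: 2 positive, 1 negative.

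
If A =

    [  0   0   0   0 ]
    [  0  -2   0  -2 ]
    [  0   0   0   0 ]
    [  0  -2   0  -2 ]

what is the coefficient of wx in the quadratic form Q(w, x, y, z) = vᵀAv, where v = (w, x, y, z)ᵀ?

The coefficient of wx is A[1,2] + A[2,1] = 2·0 = 0.

0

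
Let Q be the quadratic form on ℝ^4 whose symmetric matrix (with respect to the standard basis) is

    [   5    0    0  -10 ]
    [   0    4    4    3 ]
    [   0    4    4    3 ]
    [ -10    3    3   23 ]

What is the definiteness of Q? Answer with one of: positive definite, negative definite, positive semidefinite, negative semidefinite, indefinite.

Symmetric row and column elimination reduces A to a congruent diagonal form with pivots 5, 4, 0, 3/4.
Counting signs: 3 positive, 1 zero.
Hence Q is positive semidefinite.

positive semidefinite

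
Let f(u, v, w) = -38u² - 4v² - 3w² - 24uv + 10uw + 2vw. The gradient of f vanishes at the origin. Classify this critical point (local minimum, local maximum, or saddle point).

local maximum

The Hessian at the origin is H = [[-76, -24, 10], [-24, -8, 2], [10, 2, -6]].
Symmetric row and column elimination reduces H to a congruent diagonal form with pivots -76, -8/19, -3/2.
Counting signs: 3 negative.
H is negative definite, so the origin is a strict local maximum.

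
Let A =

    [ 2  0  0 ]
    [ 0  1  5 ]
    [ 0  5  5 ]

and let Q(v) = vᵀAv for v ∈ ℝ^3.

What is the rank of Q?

3

Symmetric row and column elimination reduces A to a congruent diagonal form with pivots 2, 1, -20.
Counting signs: 2 positive, 1 negative.
The rank is the number of nonzero pivots: 3.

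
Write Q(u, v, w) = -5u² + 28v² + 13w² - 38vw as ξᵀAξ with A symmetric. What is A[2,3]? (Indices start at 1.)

The coefficient of v·w in Q is -38. For a symmetric A this equals A[2,3] + A[3,2] = 2·A[2,3].
So A[2,3] = -38/2 = -19.

-19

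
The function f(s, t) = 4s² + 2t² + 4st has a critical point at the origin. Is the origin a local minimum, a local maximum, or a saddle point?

local minimum

The Hessian at the origin is H = [[8, 4], [4, 4]].
det H = 8·4 − (4)² = 16 > 0 and H[1,1] = 8 > 0, so H is positive definite.
Therefore the origin is a local minimum.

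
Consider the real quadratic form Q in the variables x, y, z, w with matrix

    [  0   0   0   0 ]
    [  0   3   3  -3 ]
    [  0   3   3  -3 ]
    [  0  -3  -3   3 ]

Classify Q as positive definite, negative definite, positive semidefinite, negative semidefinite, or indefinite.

positive semidefinite

Symmetric row and column elimination reduces A to a congruent diagonal form with pivots 0, 3, 0, 0.
Counting signs: 1 positive, 3 zero.
Hence Q is positive semidefinite.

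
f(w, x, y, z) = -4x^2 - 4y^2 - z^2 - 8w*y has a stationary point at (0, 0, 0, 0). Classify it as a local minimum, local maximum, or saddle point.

saddle point

The Hessian at the origin is H = [[0, 0, -8, 0], [0, -8, 0, 0], [-8, 0, -8, 0], [0, 0, 0, -2]].
H is indefinite, so the origin is a saddle point.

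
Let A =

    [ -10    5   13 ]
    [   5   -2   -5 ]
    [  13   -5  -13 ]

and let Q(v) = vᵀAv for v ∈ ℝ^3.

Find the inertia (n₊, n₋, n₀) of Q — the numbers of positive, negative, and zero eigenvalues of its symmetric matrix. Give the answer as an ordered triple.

Applying the same elementary operations to the rows and columns of A produces a congruent diagonal matrix with entries -10, 1/2, -3/5.
Counting signs: 1 positive, 2 negative.

(1, 2, 0)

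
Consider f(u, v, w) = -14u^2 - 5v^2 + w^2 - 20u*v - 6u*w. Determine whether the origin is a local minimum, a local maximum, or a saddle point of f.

The Hessian at the origin is H = [[-28, -20, -6], [-20, -10, 0], [-6, 0, 2]].
Symmetric row and column elimination reduces H to a congruent diagonal form with pivots -28, 30/7, -1.
That gives 1 positive, 2 negative pivots.
H is indefinite, so the origin is a saddle point.

saddle point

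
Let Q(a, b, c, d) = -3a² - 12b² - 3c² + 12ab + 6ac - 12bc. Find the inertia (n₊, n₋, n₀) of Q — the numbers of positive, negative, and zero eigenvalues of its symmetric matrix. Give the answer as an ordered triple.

(0, 1, 3)

Write A = [[-3, 6, 3, 0], [6, -12, -6, 0], [3, -6, -3, 0], [0, 0, 0, 0]].
Applying the same elementary operations to the rows and columns of A produces a congruent diagonal matrix with entries -3, 0, 0, 0.
That gives 1 negative, 3 zero pivots.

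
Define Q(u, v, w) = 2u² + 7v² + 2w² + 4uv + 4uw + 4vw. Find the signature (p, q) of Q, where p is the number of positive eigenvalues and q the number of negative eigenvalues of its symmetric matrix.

The associated matrix is A = [[2, 2, 2], [2, 7, 2], [2, 2, 2]].
Congruent diagonalization of A (simultaneous row and column reduction) yields pivots 2, 5, 0.
So there are 2 positive, 1 zero pivots.

(2, 0)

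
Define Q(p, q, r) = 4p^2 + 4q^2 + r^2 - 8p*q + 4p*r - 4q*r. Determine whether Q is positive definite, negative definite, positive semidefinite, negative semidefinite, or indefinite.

Write A = [[4, -4, 2], [-4, 4, -2], [2, -2, 1]].
Row-reducing A symmetrically gives the diagonal entries 4, 0, 0.
So there are 1 positive, 2 zero pivots.
Hence Q is positive semidefinite.

positive semidefinite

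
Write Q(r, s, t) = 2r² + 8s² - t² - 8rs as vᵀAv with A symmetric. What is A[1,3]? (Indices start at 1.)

The coefficient of r·t in Q is 0. For a symmetric A this equals A[1,3] + A[3,1] = 2·A[1,3].
So A[1,3] = 0/2 = 0.

0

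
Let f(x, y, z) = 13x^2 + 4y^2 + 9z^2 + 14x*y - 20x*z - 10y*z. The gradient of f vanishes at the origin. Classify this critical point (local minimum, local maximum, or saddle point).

local minimum

The Hessian at the origin is H = [[26, 14, -20], [14, 8, -10], [-20, -10, 18]].
Congruent diagonalization of H (simultaneous row and column reduction) yields pivots 26, 6/13, 4/3.
That gives 3 positive pivots.
H is positive definite, so the origin is a strict local minimum.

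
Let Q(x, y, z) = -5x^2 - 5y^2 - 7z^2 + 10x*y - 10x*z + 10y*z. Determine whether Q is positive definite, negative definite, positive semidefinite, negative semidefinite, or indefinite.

negative semidefinite

The associated matrix is A = [[-5, 5, -5], [5, -5, 5], [-5, 5, -7]].
Congruent diagonalization of A (simultaneous row and column reduction) yields pivots -5, 0, -2.
Counting signs: 2 negative, 1 zero.
Hence Q is negative semidefinite.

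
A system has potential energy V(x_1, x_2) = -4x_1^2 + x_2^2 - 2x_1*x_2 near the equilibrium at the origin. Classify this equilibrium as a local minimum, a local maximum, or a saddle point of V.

The Hessian at the origin is H = [[-8, -2], [-2, 2]].
det H = -8·2 − (-2)² = -20 < 0, so H is indefinite.
Therefore the origin is a saddle point.

saddle point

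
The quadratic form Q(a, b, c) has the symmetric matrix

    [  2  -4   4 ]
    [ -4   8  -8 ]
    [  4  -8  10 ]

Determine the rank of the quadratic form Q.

Row-reducing A symmetrically gives the diagonal entries 2, 0, 2.
Counting signs: 2 positive, 1 zero.
The rank is the number of nonzero pivots: 2.

2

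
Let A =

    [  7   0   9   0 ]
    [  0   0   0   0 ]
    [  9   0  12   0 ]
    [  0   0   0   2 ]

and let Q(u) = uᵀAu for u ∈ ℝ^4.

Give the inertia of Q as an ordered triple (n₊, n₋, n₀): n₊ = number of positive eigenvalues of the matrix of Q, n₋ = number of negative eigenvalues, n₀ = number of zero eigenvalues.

Symmetric row and column elimination reduces A to a congruent diagonal form with pivots 7, 0, 3/7, 2.
That gives 3 positive, 1 zero pivots.

(3, 0, 1)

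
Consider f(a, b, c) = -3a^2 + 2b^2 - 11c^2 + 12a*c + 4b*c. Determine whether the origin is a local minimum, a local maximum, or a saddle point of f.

The Hessian at the origin is H = [[-6, 0, 12], [0, 4, 4], [12, 4, -22]].
An LDLᵀ factorisation of H has diagonal entries -6, 4, -2.
That gives 1 positive, 2 negative pivots.
H is indefinite, so the origin is a saddle point.

saddle point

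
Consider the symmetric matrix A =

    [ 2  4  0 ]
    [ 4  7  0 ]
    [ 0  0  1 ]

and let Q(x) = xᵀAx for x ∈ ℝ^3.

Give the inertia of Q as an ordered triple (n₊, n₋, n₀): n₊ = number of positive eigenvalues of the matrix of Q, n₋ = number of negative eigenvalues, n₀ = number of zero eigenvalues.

(2, 1, 0)

Applying the same elementary operations to the rows and columns of A produces a congruent diagonal matrix with entries 2, -1, 1.
That gives 2 positive, 1 negative pivots.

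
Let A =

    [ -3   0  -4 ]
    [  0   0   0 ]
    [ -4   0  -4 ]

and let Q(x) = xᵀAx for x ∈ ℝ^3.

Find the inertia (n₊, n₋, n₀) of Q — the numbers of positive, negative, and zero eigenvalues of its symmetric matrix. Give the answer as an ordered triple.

Row-reducing A symmetrically gives the diagonal entries -3, 0, 4/3.
So there are 1 positive, 1 negative, 1 zero pivots.

(1, 1, 1)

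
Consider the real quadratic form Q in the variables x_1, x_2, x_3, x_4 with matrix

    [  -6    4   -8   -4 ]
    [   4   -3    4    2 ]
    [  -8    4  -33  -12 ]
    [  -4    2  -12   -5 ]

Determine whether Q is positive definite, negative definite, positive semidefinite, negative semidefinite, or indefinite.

An LDLᵀ factorisation of A has diagonal entries -6, -1/3, -17, -1/17.
Counting signs: 4 negative.
Hence Q is negative definite.

negative definite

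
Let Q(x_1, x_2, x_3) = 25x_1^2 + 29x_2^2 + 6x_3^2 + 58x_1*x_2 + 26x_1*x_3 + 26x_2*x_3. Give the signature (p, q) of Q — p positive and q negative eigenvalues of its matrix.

(2, 1)

The symmetric matrix is A = [[25, 29, 13], [29, 29, 13], [13, 13, 6]].
Applying the same elementary operations to the rows and columns of A produces a congruent diagonal matrix with entries 25, -116/25, 5/29.
Counting signs: 2 positive, 1 negative.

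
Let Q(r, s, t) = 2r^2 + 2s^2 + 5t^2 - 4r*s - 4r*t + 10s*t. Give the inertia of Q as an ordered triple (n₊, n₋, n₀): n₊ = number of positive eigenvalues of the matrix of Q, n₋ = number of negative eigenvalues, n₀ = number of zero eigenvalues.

(2, 1, 0)

The symmetric matrix is A = [[2, -2, -2], [-2, 2, 5], [-2, 5, 5]].
By Sylvester's law of inertia any congruent diagonalization of A has 2 positive, 1 negative and 0 zero entries.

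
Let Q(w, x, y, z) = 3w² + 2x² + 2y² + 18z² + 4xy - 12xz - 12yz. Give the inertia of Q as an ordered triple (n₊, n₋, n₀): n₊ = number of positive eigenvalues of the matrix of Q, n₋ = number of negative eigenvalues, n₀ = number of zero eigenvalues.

(2, 0, 2)

The associated matrix is A = [[3, 0, 0, 0], [0, 2, 2, -6], [0, 2, 2, -6], [0, -6, -6, 18]].
Congruent diagonalization of A (simultaneous row and column reduction) yields pivots 3, 2, 0, 0.
So there are 2 positive, 2 zero pivots.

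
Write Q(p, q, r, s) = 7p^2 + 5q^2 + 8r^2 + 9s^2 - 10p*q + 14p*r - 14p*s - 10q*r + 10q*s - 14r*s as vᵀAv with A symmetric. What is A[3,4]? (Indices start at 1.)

-7

The coefficient of r·s in Q is -14. For a symmetric A this equals A[3,4] + A[4,3] = 2·A[3,4].
So A[3,4] = -14/2 = -7.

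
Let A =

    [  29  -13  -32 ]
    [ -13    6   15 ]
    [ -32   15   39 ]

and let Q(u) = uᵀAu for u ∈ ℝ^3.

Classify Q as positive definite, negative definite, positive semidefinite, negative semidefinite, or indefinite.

Leading principal minors: Δ_1 = 29, Δ_2 = 5, Δ_3 = 6.
All leading principal minors are positive, so by Sylvester's criterion Q is positive definite.

positive definite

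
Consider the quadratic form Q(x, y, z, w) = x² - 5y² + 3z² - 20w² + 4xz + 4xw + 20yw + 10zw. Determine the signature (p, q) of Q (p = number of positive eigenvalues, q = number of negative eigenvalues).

(1, 3)

The symmetric matrix is A = [[1, 0, 2, 2], [0, -5, 0, 10], [2, 0, 3, 5], [2, 10, 5, -20]].
Applying the same elementary operations to the rows and columns of A produces a congruent diagonal matrix with entries 1, -5, -1, -3.
Counting signs: 1 positive, 3 negative.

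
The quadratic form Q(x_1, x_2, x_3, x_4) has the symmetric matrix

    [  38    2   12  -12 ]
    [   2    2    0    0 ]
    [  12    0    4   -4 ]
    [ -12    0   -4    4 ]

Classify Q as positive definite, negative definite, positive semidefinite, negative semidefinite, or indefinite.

Congruent diagonalization of A (simultaneous row and column reduction) yields pivots 38, 36/19, 0, 0.
Counting signs: 2 positive, 2 zero.
Hence Q is positive semidefinite.

positive semidefinite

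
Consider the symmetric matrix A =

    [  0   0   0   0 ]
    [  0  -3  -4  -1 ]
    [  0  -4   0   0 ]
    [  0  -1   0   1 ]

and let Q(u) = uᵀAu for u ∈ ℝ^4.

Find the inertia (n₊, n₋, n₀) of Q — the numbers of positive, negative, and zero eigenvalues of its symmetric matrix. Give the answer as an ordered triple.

Row-reducing A symmetrically gives the diagonal entries 0, -3, 16/3, 1.
So there are 2 positive, 1 negative, 1 zero pivots.

(2, 1, 1)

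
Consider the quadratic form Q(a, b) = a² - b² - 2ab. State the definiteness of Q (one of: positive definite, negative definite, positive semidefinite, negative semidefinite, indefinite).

indefinite

The associated matrix is A = [[1, -1], [-1, -1]].
Symmetric row and column elimination reduces A to a congruent diagonal form with pivots 1, -2.
So there are 1 positive, 1 negative pivots.
Hence Q is indefinite.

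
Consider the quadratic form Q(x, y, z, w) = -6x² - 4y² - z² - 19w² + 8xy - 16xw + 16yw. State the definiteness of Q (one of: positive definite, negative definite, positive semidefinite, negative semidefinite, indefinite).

negative definite

Write A = [[-6, 4, 0, -8], [4, -4, 0, 8], [0, 0, -1, 0], [-8, 8, 0, -19]].
Congruent diagonalization of A (simultaneous row and column reduction) yields pivots -6, -4/3, -1, -3.
So there are 4 negative pivots.
Hence Q is negative definite.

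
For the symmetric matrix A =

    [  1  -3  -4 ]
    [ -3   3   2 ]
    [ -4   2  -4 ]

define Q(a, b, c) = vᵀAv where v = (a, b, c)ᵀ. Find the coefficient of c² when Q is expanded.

The coefficient of c² is the diagonal entry A[3,3] = -4.

-4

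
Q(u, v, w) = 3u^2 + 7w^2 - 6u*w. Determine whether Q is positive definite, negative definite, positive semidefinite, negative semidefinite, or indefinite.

positive semidefinite

The symmetric matrix is A = [[3, 0, -3], [0, 0, 0], [-3, 0, 7]].
Row-reducing A symmetrically gives the diagonal entries 3, 0, 4.
So there are 2 positive, 1 zero pivots.
Hence Q is positive semidefinite.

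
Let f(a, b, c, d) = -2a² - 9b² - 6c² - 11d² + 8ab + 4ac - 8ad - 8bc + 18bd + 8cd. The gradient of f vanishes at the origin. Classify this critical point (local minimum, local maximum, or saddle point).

local maximum

The Hessian at the origin is H = [[-4, 8, 4, -8], [8, -18, -8, 18], [4, -8, -12, 8], [-8, 18, 8, -22]].
Applying the same elementary operations to the rows and columns of H produces a congruent diagonal matrix with entries -4, -2, -8, -4.
So there are 4 negative pivots.
H is negative definite, so the origin is a strict local maximum.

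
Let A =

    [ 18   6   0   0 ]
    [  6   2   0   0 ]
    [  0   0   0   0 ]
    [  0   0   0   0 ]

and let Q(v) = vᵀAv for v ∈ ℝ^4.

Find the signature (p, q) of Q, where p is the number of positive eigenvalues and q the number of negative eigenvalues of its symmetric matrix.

(1, 0)

Row-reducing A symmetrically gives the diagonal entries 18, 0, 0, 0.
So there are 1 positive, 3 zero pivots.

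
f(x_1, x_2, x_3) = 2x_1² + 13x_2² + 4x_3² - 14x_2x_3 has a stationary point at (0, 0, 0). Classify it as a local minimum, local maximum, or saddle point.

local minimum

The Hessian at the origin is H = [[4, 0, 0], [0, 26, -14], [0, -14, 8]].
Symmetric row and column elimination reduces H to a congruent diagonal form with pivots 4, 26, 6/13.
That gives 3 positive pivots.
H is positive definite, so the origin is a strict local minimum.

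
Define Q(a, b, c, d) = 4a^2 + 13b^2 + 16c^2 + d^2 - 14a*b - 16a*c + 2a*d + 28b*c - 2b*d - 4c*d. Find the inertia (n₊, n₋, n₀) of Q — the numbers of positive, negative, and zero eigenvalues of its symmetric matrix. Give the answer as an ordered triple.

(2, 0, 2)

Write A = [[4, -7, -8, 1], [-7, 13, 14, -1], [-8, 14, 16, -2], [1, -1, -2, 1]].
Congruent diagonalization of A (simultaneous row and column reduction) yields pivots 4, 3/4, 0, 0.
That gives 2 positive, 2 zero pivots.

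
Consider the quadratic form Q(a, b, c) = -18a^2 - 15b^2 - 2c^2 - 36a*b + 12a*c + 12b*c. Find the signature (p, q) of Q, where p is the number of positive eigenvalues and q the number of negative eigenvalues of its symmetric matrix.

Write A = [[-18, -18, 6], [-18, -15, 6], [6, 6, -2]].
Symmetric row and column elimination reduces A to a congruent diagonal form with pivots -18, 3, 0.
Counting signs: 1 positive, 1 negative, 1 zero.

(1, 1)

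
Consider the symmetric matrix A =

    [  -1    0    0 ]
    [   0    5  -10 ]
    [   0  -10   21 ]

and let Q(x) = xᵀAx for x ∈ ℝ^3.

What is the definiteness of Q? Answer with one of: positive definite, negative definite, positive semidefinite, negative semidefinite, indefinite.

Symmetric row and column elimination reduces A to a congruent diagonal form with pivots -1, 5, 1.
Counting signs: 2 positive, 1 negative.
Hence Q is indefinite.

indefinite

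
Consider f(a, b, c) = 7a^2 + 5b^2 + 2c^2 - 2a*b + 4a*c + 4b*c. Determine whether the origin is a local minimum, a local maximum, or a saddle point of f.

local minimum

The Hessian at the origin is H = [[14, -2, 4], [-2, 10, 4], [4, 4, 4]].
Row-reducing H symmetrically gives the diagonal entries 14, 68/7, 12/17.
Counting signs: 3 positive.
H is positive definite, so the origin is a strict local minimum.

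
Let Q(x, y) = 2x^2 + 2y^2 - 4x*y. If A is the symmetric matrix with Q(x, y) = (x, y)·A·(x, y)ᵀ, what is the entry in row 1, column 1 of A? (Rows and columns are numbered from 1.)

The coefficient of x^2 in Q is 2, and that is exactly A[1,1].

2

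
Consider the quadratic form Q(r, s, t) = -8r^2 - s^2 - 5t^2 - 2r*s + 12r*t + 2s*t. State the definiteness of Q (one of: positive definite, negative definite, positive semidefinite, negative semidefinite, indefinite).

negative definite

The symmetric matrix is A = [[-8, -1, 6], [-1, -1, 1], [6, 1, -5]].
Congruent diagonalization of A (simultaneous row and column reduction) yields pivots -8, -7/8, -3/7.
That gives 3 negative pivots.
Hence Q is negative definite.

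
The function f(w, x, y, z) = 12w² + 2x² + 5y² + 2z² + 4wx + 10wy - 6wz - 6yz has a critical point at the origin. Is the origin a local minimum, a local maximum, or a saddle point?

local minimum

The Hessian at the origin is H = [[24, 4, 10, -6], [4, 4, 0, 0], [10, 0, 10, -6], [-6, 0, -6, 4]].
Congruent diagonalization of H (simultaneous row and column reduction) yields pivots 24, 10/3, 5, 2/5.
So there are 4 positive pivots.
H is positive definite, so the origin is a strict local minimum.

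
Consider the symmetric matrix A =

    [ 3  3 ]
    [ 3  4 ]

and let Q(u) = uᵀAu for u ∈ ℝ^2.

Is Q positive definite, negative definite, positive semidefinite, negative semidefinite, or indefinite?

positive definite

Leading principal minors: Δ_1 = 3, Δ_2 = 3.
All leading principal minors are positive, so by Sylvester's criterion Q is positive definite.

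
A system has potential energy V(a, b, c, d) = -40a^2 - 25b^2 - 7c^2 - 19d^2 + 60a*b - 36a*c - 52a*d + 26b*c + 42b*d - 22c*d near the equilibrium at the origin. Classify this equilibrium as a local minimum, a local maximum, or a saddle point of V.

The Hessian at the origin is H = [[-80, 60, -36, -52], [60, -50, 26, 42], [-36, 26, -14, -22], [-52, 42, -22, -38]].
An LDLᵀ factorisation of H has diagonal entries -80, -5, 12/5, -8/3.
So there are 1 positive, 3 negative pivots.
H is indefinite, so the origin is a saddle point.

saddle point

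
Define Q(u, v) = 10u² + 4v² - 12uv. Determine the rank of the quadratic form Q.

2

The symmetric matrix is A = [[10, -6], [-6, 4]].
Row-reducing A symmetrically gives the diagonal entries 10, 2/5.
That gives 2 positive pivots.
The rank is the number of nonzero pivots: 2.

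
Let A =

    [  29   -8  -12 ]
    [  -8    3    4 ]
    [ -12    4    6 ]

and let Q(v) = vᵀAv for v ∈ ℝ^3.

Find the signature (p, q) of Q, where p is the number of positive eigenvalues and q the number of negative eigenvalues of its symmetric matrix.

Applying the same elementary operations to the rows and columns of A produces a congruent diagonal matrix with entries 29, 23/29, 10/23.
That gives 3 positive pivots.

(3, 0)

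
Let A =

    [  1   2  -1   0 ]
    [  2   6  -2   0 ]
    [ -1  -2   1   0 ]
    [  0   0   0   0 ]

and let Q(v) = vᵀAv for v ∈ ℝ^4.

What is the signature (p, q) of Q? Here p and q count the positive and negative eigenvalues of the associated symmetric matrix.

(2, 0)

Applying the same elementary operations to the rows and columns of A produces a congruent diagonal matrix with entries 1, 2, 0, 0.
That gives 2 positive, 2 zero pivots.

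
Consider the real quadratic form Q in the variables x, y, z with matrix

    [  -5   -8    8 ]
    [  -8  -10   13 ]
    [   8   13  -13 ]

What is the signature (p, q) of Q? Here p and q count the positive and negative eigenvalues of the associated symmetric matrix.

An LDLᵀ factorisation of A has diagonal entries -5, 14/5, -3/14.
That gives 1 positive, 2 negative pivots.

(1, 2)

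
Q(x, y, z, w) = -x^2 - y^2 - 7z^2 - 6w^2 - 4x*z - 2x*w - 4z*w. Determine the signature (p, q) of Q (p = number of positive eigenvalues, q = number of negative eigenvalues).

The symmetric matrix is A = [[-1, 0, -2, -1], [0, -1, 0, 0], [-2, 0, -7, -2], [-1, 0, -2, -6]].
Row-reducing A symmetrically gives the diagonal entries -1, -1, -3, -5.
So there are 4 negative pivots.

(0, 4)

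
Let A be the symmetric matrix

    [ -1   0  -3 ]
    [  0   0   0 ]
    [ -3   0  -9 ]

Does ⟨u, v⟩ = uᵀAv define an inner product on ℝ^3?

no

Applying the same elementary operations to the rows and columns of A produces a congruent diagonal matrix with entries -1, 0, 0.
That gives 1 negative, 2 zero pivots.
Hence Q is negative semidefinite.
⟨·,·⟩ is an inner product exactly when A is positive definite.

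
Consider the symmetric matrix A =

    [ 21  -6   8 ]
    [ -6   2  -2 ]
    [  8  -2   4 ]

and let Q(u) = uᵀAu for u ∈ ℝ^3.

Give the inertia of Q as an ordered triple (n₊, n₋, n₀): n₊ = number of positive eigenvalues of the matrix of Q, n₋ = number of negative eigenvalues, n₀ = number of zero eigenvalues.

Congruent diagonalization of A (simultaneous row and column reduction) yields pivots 21, 2/7, 2/3.
Counting signs: 3 positive.

(3, 0, 0)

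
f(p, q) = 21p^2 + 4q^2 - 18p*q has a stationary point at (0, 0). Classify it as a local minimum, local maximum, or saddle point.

The Hessian at the origin is H = [[42, -18], [-18, 8]].
det H = 42·8 − (-18)² = 12 > 0 and H[1,1] = 42 > 0, so H is positive definite.
Therefore the origin is a local minimum.

local minimum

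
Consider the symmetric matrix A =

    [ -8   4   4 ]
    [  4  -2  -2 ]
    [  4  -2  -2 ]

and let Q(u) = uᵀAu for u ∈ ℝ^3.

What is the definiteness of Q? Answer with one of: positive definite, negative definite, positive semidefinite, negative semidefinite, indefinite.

negative semidefinite

Symmetric row and column elimination reduces A to a congruent diagonal form with pivots -8, 0, 0.
Counting signs: 1 negative, 2 zero.
Hence Q is negative semidefinite.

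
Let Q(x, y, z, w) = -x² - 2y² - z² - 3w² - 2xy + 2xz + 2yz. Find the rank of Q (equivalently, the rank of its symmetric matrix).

3

The associated matrix is A = [[-1, -1, 1, 0], [-1, -2, 1, 0], [1, 1, -1, 0], [0, 0, 0, -3]].
Symmetric row and column elimination reduces A to a congruent diagonal form with pivots -1, -1, 0, -3.
That gives 3 negative, 1 zero pivots.
The rank is the number of nonzero pivots: 3.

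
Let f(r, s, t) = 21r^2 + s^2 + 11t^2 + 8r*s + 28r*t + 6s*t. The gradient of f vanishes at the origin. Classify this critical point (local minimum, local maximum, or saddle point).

The Hessian at the origin is H = [[42, 8, 28], [8, 2, 6], [28, 6, 22]].
Symmetric row and column elimination reduces H to a congruent diagonal form with pivots 42, 10/21, 12/5.
That gives 3 positive pivots.
H is positive definite, so the origin is a strict local minimum.

local minimum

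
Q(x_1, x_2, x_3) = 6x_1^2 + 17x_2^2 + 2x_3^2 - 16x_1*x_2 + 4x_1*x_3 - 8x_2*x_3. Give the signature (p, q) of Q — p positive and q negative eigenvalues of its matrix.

The associated matrix is A = [[6, -8, 2], [-8, 17, -4], [2, -4, 2]].
Symmetric row and column elimination reduces A to a congruent diagonal form with pivots 6, 19/3, 20/19.
So there are 3 positive pivots.

(3, 0)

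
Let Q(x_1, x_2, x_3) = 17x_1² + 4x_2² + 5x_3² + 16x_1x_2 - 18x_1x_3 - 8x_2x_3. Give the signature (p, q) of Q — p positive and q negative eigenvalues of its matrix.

(2, 0)

Write A = [[17, 8, -9], [8, 4, -4], [-9, -4, 5]].
Congruent diagonalization of A (simultaneous row and column reduction) yields pivots 17, 4/17, 0.
That gives 2 positive, 1 zero pivots.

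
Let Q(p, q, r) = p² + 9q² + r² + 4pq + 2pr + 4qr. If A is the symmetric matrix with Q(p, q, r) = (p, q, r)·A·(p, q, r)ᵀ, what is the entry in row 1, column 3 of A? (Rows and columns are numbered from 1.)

1

The coefficient of p·r in Q is 2. For a symmetric A this equals A[1,3] + A[3,1] = 2·A[1,3].
So A[1,3] = 2/2 = 1.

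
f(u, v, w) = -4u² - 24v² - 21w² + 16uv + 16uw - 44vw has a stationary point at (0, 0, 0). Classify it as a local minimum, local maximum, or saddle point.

The Hessian at the origin is H = [[-8, 16, 16], [16, -48, -44], [16, -44, -42]].
Applying the same elementary operations to the rows and columns of H produces a congruent diagonal matrix with entries -8, -16, -1.
Counting signs: 3 negative.
H is negative definite, so the origin is a strict local maximum.

local maximum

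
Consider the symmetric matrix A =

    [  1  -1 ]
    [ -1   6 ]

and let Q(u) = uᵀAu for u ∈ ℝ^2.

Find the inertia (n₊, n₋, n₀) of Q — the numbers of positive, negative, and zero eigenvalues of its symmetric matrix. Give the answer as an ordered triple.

Congruent diagonalization of A (simultaneous row and column reduction) yields pivots 1, 5.
So there are 2 positive pivots.

(2, 0, 0)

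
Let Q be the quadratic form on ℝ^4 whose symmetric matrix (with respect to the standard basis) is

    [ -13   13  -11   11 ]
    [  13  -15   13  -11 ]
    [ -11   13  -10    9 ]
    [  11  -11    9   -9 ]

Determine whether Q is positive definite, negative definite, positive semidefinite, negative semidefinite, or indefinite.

Symmetric row and column elimination reduces A to a congruent diagonal form with pivots -13, -2, 17/13, 4/17.
That gives 2 positive, 2 negative pivots.
Hence Q is indefinite.

indefinite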